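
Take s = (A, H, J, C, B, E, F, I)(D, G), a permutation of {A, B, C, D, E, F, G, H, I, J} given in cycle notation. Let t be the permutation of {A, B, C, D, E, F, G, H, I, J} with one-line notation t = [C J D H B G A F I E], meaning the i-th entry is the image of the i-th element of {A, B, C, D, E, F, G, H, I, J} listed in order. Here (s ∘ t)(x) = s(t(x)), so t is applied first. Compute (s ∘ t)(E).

E

t(E) = B, then s(B) = E; composing gives (s ∘ t)(E) = E.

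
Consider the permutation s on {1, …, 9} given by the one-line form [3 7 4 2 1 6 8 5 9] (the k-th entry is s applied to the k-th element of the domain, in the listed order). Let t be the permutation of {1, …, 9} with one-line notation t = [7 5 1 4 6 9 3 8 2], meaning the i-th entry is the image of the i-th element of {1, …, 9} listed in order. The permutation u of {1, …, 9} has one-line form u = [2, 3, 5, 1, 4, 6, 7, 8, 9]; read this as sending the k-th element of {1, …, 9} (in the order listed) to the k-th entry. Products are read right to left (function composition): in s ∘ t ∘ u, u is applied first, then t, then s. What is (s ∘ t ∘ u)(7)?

(s ∘ t ∘ u)(7) = s(t(u(7))). u(7) = 7, then t(7) = 3, then s(3) = 4, so the result is 4.

4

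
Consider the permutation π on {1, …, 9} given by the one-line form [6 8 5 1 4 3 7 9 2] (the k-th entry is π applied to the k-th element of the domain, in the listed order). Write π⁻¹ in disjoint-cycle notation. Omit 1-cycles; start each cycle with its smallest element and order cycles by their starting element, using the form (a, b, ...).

The cycle decomposition of π is (1, 6, 3, 5, 4)(2, 8, 9).
The inverse reverses every cycle; in canonical form, π⁻¹ = (1, 4, 5, 3, 6)(2, 9, 8).

(1, 4, 5, 3, 6)(2, 9, 8)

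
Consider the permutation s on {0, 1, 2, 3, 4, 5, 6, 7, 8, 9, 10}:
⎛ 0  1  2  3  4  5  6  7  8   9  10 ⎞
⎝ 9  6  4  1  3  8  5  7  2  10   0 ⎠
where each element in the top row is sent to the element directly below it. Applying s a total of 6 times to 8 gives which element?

Tracing 8 → 2 → … returns to 8 after 7 steps, so 8 lies in a 7-cycle (1 6 5 8 2 4 3).
Stepping 6 places around the cycle: 8 → 2 → 4 → 3 → 1 → 6 → 5.

5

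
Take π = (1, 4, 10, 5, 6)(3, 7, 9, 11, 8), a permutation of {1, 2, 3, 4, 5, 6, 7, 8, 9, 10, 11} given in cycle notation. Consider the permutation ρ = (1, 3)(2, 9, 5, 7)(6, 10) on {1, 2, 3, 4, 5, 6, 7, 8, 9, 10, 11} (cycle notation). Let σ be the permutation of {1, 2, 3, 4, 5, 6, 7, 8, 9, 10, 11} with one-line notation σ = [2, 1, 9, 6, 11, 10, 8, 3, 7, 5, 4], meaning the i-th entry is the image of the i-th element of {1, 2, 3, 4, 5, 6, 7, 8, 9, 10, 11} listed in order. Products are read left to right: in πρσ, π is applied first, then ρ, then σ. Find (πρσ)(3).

1

(πρσ)(3) = σ(ρ(π(3))). π(3) = 7, then ρ(7) = 2, then σ(2) = 1, so the result is 1.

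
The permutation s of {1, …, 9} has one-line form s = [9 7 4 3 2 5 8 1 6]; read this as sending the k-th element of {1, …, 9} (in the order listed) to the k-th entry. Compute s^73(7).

9

Tracing 7 → 8 → … returns to 7 after 7 steps, so 7 lies in a 7-cycle (1 9 6 5 2 7 8).
On a 7-cycle, s^7 is the identity, so s^73 = s^3 there (73 ≡ 3 mod 7).
Stepping 3 places around the cycle: 7 → 8 → 1 → 9.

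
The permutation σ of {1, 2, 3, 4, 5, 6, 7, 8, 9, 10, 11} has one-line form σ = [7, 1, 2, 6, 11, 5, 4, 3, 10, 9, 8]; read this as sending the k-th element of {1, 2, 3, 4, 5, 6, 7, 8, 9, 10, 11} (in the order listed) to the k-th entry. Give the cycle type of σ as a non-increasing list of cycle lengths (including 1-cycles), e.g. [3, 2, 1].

The disjoint cycles are (1, 7, 4, 6, 5, 11, 8, 3, 2)(9, 10), with lengths 9, 2 in non-increasing order.

[9, 2]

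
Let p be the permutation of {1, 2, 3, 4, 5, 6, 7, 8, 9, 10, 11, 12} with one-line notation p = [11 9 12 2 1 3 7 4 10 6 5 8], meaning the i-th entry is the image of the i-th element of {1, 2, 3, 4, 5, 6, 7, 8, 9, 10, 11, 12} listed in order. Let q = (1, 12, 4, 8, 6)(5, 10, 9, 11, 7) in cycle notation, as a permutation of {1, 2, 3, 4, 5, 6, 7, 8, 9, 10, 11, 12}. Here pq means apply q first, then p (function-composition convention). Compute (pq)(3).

(pq)(3) = p(q(3)). q(3) = 3, then p(3) = 12. So (pq)(3) = 12.

12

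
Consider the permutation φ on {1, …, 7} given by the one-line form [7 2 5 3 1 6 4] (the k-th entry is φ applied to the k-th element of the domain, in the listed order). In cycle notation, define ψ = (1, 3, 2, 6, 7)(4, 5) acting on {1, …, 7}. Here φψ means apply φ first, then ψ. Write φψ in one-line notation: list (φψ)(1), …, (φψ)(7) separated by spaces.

(φψ)(x) = ψ(φ(x)). Computing each image: ψ(φ(1)) = ψ(7) = 1, ψ(φ(2)) = ψ(2) = 6, ψ(φ(3)) = ψ(5) = 4, ψ(φ(4)) = ψ(3) = 2, ψ(φ(5)) = ψ(1) = 3, ψ(φ(6)) = ψ(6) = 7, ψ(φ(7)) = ψ(4) = 5.
Hence φψ = [1 6 4 2 3 7 5].

1 6 4 2 3 7 5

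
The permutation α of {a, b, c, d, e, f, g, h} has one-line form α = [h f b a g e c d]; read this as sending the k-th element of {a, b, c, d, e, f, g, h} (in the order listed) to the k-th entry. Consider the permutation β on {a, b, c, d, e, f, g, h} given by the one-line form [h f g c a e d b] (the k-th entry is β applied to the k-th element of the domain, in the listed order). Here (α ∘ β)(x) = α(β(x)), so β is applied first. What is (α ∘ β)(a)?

d

(α ∘ β)(a) = α(β(a)). β(a) = h, then α(h) = d. So (α ∘ β)(a) = d.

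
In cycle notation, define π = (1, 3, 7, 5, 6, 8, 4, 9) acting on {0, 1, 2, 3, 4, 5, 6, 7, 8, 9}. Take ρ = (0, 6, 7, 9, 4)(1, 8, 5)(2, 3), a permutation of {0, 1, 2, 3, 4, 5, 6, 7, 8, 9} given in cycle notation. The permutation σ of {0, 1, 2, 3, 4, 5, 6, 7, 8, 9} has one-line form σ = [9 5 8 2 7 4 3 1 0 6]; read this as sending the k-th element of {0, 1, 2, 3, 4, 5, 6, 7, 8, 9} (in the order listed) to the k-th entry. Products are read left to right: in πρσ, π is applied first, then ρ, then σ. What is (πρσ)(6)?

4

Apply the permutations in order: π(6) = 8, then ρ(8) = 5, then σ(5) = 4. So (πρσ)(6) = 4.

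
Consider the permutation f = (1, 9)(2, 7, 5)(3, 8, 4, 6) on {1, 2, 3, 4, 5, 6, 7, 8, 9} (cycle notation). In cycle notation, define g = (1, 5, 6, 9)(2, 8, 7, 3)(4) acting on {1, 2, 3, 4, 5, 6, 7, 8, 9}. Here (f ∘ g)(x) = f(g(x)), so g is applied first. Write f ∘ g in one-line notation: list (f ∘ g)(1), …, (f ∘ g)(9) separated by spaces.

2 4 7 6 3 1 8 5 9

(f ∘ g)(x) = f(g(x)). Computing each image: f(g(1)) = f(5) = 2, f(g(2)) = f(8) = 4, f(g(3)) = f(2) = 7, f(g(4)) = f(4) = 6, f(g(5)) = f(6) = 3, f(g(6)) = f(9) = 1, f(g(7)) = f(3) = 8, f(g(8)) = f(7) = 5, f(g(9)) = f(1) = 9.
Hence f ∘ g = [2 4 7 6 3 1 8 5 9].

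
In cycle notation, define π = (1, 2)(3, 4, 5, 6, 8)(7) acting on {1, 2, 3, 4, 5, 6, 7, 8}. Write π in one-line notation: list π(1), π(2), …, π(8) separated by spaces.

Each element maps to the next entry in its cycle (wrapping to the front): 1→2, 2→1, 3→4, 4→5, 5→6, 6→8, 7→7, 8→3.
Listing these in domain order gives 2 1 4 5 6 8 7 3.

2 1 4 5 6 8 7 3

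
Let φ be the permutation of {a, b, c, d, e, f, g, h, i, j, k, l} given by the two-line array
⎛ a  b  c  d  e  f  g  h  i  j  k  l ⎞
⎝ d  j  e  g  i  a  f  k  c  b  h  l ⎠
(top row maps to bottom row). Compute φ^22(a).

Tracing a → d → … returns to a after 4 steps, so a lies in a 4-cycle (a, d, g, f).
Powers repeat with period 4 on this cycle, and 22 mod 4 = 2, so φ^22(a) = φ^2(a).
Advancing 2 steps from a: a → d → g.

g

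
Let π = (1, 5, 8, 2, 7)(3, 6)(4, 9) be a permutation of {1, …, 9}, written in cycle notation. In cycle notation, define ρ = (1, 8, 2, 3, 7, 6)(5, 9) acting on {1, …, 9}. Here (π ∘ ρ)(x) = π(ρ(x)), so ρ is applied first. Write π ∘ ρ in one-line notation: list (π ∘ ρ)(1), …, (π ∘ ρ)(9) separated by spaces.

(π ∘ ρ)(x) = π(ρ(x)). Computing each image: π(ρ(1)) = π(8) = 2, π(ρ(2)) = π(3) = 6, π(ρ(3)) = π(7) = 1, π(ρ(4)) = π(4) = 9, π(ρ(5)) = π(9) = 4, π(ρ(6)) = π(1) = 5, π(ρ(7)) = π(6) = 3, π(ρ(8)) = π(2) = 7, π(ρ(9)) = π(5) = 8.
Hence π ∘ ρ = [2 6 1 9 4 5 3 7 8].

2 6 1 9 4 5 3 7 8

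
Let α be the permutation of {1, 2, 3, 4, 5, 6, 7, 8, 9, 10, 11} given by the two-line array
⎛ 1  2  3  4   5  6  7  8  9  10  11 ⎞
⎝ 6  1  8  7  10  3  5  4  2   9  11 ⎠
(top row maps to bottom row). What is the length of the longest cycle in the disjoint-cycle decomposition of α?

10

Decomposing into disjoint cycles gives (1 6 3 8 4 7 5 10 9 2); the longest has length 10.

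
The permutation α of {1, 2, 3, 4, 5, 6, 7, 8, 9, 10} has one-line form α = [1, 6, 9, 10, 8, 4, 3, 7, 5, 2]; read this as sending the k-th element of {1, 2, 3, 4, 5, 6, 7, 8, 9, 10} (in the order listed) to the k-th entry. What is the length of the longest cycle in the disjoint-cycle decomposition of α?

Decomposing into disjoint cycles gives (2 6 4 10)(3 9 5 8 7); the longest has length 5.

5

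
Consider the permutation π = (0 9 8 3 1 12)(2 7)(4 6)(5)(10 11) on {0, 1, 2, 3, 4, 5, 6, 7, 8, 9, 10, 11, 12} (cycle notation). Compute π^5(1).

1 lies in the 6-cycle (0 9 8 3 1 12).
Advancing 5 steps from 1: 1 → 12 → 0 → 9 → 8 → 3.

3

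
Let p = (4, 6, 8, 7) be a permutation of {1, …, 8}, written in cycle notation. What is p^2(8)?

4

8 lies in the 4-cycle (4, 6, 8, 7).
Advancing 2 steps from 8: 8 → 7 → 4.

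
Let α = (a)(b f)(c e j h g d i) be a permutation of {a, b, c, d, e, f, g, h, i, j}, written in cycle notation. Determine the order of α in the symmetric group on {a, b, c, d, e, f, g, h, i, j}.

The disjoint cycles have lengths 7, 2, 1.
Since disjoint cycles commute, ord(α) = lcm(7, 2) = 14.

14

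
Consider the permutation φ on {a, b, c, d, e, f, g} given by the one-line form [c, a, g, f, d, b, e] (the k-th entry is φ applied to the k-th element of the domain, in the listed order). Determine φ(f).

b

f is element number 6 of the domain, and entry number 6 of the one-line form is b, so φ(f) = b.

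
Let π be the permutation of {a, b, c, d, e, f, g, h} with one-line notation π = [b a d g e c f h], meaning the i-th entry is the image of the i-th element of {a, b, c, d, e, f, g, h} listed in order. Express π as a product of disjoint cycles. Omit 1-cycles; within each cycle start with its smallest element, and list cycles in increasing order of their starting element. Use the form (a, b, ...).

From a: a → b → a, closing the cycle (a, b).
Continuing from each remaining unvisited element yields (a, b)(c, d, g, f).

(a, b)(c, d, g, f)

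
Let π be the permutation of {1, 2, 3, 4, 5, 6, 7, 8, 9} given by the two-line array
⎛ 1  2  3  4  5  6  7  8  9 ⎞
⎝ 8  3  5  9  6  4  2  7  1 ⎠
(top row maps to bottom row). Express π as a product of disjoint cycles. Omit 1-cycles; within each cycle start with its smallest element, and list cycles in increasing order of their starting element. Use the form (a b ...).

(1 8 7 2 3 5 6 4 9)

Iterating π from 1 gives 1 → 8 → 7 → 2 → 3 → 5 → 6 → 4 → 9 → 1; that is the 9-cycle (1 8 7 2 3 5 6 4 9).
Continuing from each remaining unvisited element yields (1 8 7 2 3 5 6 4 9).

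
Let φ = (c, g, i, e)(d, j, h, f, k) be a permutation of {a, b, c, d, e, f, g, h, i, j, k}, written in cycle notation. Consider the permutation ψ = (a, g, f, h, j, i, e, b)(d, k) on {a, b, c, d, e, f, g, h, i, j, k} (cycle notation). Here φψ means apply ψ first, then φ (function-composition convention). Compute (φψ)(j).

First apply ψ: ψ(j) = i, then φ(i) = e. Thus (φψ)(j) = e.

e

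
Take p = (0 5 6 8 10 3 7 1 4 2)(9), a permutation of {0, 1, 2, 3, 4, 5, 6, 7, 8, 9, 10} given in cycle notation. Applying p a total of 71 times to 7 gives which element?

1

7 lies in the 10-cycle (0 5 6 8 10 3 7 1 4 2).
Since the cycle has length 10, p^71 acts on it the same as p^1 (71 mod 10 = 1).
Stepping 1 place around the cycle: 7 → 1.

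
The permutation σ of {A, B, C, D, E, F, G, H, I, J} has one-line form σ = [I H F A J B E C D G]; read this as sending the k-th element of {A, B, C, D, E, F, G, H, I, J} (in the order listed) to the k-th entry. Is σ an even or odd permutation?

In disjoint-cycle form the cycle lengths are 4, 3, 3.
A cycle of length ℓ contributes ℓ−1 transpositions, so σ is a product of 3 + 2 + 2 = 7 transpositions — odd.

odd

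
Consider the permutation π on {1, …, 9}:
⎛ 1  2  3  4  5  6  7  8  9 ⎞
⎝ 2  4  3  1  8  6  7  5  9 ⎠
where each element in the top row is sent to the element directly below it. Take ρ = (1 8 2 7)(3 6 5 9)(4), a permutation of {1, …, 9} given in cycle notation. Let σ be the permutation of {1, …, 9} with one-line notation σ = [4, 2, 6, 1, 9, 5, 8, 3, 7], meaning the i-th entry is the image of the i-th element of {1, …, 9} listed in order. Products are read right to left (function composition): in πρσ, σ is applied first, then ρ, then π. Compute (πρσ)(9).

2

Apply the permutations in order: σ(9) = 7, then ρ(7) = 1, then π(1) = 2. So (πρσ)(9) = 2.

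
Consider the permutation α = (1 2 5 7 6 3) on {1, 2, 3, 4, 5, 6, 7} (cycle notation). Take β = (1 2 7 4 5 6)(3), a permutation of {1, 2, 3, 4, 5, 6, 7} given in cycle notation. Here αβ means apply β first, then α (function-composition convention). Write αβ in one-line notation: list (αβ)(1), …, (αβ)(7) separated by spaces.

(αβ)(x) = α(β(x)). Computing each image: α(β(1)) = α(2) = 5, α(β(2)) = α(7) = 6, α(β(3)) = α(3) = 1, α(β(4)) = α(5) = 7, α(β(5)) = α(6) = 3, α(β(6)) = α(1) = 2, α(β(7)) = α(4) = 4.
Hence αβ = [5 6 1 7 3 2 4].

5 6 1 7 3 2 4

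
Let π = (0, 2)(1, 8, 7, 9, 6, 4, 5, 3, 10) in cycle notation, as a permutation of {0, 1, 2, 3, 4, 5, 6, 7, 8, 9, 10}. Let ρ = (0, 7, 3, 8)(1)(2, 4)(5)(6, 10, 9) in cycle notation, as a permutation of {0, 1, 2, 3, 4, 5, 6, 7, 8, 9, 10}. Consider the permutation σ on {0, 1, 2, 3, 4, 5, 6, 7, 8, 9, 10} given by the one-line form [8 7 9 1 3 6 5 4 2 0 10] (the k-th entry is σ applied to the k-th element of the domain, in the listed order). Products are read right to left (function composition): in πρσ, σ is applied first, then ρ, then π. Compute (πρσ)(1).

10

Apply the permutations in order: σ(1) = 7, then ρ(7) = 3, then π(3) = 10. So (πρσ)(1) = 10.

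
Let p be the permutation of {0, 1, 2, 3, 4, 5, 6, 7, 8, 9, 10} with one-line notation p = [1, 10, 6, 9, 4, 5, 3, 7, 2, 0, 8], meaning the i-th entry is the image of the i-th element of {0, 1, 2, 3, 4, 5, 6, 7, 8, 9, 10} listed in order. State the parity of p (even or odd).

In disjoint-cycle form the cycle lengths are 8, 1, 1, 1.
A cycle is odd iff its length is even; p has 1 even-length cycle, so sgn(p) = (−1)^1 and p is odd.

odd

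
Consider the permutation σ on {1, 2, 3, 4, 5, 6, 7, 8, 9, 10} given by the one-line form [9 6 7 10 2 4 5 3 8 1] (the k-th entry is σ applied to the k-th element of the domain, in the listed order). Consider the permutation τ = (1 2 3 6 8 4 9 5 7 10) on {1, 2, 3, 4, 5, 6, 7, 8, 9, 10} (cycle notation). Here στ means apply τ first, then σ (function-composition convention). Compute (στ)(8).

10

τ(8) = 4, then σ(4) = 10; composing gives (στ)(8) = 10.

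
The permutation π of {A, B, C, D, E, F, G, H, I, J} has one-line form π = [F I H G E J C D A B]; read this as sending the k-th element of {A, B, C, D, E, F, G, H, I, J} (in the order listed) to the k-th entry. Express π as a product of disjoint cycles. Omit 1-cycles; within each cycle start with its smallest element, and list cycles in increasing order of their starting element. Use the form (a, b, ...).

Iterating π from A gives A → F → J → B → I → A; that is the 5-cycle (A, F, J, B, I).
Continuing from each remaining unvisited element yields (A, F, J, B, I)(C, H, D, G).

(A, F, J, B, I)(C, H, D, G)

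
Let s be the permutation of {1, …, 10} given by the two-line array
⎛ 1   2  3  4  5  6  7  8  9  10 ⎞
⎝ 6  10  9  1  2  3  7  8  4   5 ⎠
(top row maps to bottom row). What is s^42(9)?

1

Tracing 9 → 4 → … returns to 9 after 5 steps, so 9 lies in a 5-cycle (1, 6, 3, 9, 4).
Powers repeat with period 5 on this cycle, and 42 mod 5 = 2, so s^42(9) = s^2(9).
Advancing 2 steps from 9: 9 → 4 → 1.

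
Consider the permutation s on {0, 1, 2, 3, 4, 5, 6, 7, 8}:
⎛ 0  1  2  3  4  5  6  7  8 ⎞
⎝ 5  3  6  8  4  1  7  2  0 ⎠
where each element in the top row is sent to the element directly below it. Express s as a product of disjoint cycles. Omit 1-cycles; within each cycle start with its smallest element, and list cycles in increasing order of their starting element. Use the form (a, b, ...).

(0, 5, 1, 3, 8)(2, 6, 7)

Iterating s from 0 gives 0 → 5 → 1 → 3 → 8 → 0; that is the 5-cycle (0, 5, 1, 3, 8).
Continuing from each remaining unvisited element yields (0, 5, 1, 3, 8)(2, 6, 7).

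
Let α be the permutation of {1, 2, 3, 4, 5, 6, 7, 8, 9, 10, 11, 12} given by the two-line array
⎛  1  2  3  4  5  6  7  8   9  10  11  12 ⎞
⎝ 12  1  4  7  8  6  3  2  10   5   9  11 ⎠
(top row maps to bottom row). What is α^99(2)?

11

Tracing 2 → 1 → … returns to 2 after 8 steps, so 2 lies in an 8-cycle (1 12 11 9 10 5 8 2).
Since the cycle has length 8, α^99 acts on it the same as α^3 (99 mod 8 = 3).
Advancing 3 steps from 2: 2 → 1 → 12 → 11.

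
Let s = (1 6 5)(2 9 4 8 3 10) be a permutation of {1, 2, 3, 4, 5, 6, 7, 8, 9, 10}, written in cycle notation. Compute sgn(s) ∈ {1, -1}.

The cycle lengths are 6, 3, 1.
A cycle is odd iff its length is even; s has 1 even-length cycle, so sgn(s) = (−1)^1 and s is odd.

-1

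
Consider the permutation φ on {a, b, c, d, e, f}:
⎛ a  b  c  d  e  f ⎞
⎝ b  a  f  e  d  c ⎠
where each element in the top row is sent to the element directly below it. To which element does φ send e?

The entry below e in the array is d, so φ(e) = d.

d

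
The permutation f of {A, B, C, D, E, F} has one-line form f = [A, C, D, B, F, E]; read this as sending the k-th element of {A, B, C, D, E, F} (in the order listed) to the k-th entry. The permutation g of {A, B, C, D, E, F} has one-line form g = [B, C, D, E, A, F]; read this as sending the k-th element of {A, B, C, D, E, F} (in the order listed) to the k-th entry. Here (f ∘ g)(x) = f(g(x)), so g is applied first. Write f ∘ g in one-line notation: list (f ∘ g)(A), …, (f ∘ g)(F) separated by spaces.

C D B F A E

(f ∘ g)(x) = f(g(x)). Computing each image: f(g(A)) = f(B) = C, f(g(B)) = f(C) = D, f(g(C)) = f(D) = B, f(g(D)) = f(E) = F, f(g(E)) = f(A) = A, f(g(F)) = f(F) = E.
Hence f ∘ g = [C D B F A E].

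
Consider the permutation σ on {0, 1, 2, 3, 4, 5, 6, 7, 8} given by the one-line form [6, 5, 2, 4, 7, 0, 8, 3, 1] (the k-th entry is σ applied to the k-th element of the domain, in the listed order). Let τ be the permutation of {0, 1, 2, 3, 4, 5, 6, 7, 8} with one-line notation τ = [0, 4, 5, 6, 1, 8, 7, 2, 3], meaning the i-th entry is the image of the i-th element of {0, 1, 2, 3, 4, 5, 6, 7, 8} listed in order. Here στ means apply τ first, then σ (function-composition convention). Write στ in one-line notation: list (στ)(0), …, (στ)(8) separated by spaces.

6 7 0 8 5 1 3 2 4

(στ)(x) = σ(τ(x)). Computing each image: σ(τ(0)) = σ(0) = 6, σ(τ(1)) = σ(4) = 7, σ(τ(2)) = σ(5) = 0, σ(τ(3)) = σ(6) = 8, σ(τ(4)) = σ(1) = 5, σ(τ(5)) = σ(8) = 1, σ(τ(6)) = σ(7) = 3, σ(τ(7)) = σ(2) = 2, σ(τ(8)) = σ(3) = 4.
Hence στ = [6 7 0 8 5 1 3 2 4].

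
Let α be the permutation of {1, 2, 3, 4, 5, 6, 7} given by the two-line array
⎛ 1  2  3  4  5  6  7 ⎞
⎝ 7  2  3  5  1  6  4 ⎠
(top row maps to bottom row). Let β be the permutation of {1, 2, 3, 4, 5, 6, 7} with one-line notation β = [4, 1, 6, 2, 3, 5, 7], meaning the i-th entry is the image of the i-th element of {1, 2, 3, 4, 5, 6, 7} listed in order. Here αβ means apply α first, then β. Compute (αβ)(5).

α(5) = 1, then β(1) = 4; composing gives (αβ)(5) = 4.

4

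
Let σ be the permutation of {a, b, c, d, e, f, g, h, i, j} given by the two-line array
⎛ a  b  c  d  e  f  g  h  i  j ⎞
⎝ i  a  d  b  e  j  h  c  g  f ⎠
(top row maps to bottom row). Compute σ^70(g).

g

Tracing g → h → … returns to g after 7 steps, so g lies in a 7-cycle (a i g h c d b).
On a 7-cycle, σ^7 is the identity, so σ^70 = σ^0 there (70 ≡ 0 mod 7).
So σ^70(g) = g.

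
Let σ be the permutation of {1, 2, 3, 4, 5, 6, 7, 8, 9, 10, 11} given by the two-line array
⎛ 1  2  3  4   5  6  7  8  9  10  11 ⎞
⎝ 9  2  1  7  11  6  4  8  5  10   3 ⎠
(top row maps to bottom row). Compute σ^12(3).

9

Tracing 3 → 1 → … returns to 3 after 5 steps, so 3 lies in a 5-cycle (1, 9, 5, 11, 3).
Powers repeat with period 5 on this cycle, and 12 mod 5 = 2, so σ^12(3) = σ^2(3).
Advancing 2 steps from 3: 3 → 1 → 9.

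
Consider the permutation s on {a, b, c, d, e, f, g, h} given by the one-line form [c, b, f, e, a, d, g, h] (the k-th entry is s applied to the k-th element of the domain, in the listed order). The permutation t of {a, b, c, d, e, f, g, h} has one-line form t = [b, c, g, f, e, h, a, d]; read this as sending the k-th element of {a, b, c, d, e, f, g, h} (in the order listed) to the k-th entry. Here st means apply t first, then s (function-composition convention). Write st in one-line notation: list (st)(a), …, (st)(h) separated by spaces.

b f g d a h c e

For each element, apply t then s: a → b → b; b → c → f; c → g → g; d → f → d; e → e → a; f → h → h; g → a → c; h → d → e.
Collecting the images, st = [b f g d a h c e].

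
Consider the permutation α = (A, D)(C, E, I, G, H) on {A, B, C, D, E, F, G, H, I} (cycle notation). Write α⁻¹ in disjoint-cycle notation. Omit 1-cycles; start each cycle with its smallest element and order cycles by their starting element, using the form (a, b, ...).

(A, D)(C, H, G, I, E)

Inverting a permutation written in cycle notation just reverses the order within every cycle.
Reversing each cycle of α and rotating so the smallest element leads gives (A, D)(C, H, G, I, E).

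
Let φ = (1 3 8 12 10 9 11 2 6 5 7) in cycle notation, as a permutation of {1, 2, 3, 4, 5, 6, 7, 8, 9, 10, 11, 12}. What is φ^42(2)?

2 lies in the 11-cycle (1 3 8 12 10 9 11 2 6 5 7).
On an 11-cycle, φ^11 is the identity, so φ^42 = φ^9 there (42 ≡ 9 mod 11).
Advancing 9 steps from 2: 2 → 6 → 5 → 7 → 1 → 3 → 8 → 12 → 10 → 9.

9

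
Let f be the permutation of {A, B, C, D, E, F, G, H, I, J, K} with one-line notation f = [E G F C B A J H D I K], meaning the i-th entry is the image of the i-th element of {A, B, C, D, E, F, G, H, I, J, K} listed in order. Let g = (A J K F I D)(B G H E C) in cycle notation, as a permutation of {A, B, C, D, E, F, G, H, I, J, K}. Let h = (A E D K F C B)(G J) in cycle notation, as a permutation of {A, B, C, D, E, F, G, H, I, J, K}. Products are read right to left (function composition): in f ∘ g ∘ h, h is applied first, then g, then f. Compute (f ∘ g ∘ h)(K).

D

(f ∘ g ∘ h)(K) = f(g(h(K))). h(K) = F, then g(F) = I, then f(I) = D, so the result is D.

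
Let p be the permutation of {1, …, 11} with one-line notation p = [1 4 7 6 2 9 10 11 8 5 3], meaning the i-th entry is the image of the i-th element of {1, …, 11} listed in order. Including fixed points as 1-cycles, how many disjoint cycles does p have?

The cycle decomposition is (1)(2, 4, 6, 9, 8, 11, 3, 7, 10, 5), which has 2 cycles (counting 1-cycles).

2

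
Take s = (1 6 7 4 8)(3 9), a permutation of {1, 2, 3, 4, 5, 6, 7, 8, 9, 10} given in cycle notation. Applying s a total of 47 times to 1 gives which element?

1 lies in the 5-cycle (1 6 7 4 8).
On a 5-cycle, s^5 is the identity, so s^47 = s^2 there (47 ≡ 2 mod 5).
Advancing 2 steps from 1: 1 → 6 → 7.

7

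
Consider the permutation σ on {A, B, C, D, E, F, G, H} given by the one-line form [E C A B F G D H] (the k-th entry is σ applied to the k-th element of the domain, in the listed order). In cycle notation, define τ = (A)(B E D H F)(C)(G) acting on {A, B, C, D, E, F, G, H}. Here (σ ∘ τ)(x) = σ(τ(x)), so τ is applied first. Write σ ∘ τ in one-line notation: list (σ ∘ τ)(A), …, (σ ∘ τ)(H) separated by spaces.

(σ ∘ τ)(x) = σ(τ(x)). Computing each image: σ(τ(A)) = σ(A) = E, σ(τ(B)) = σ(E) = F, σ(τ(C)) = σ(C) = A, σ(τ(D)) = σ(H) = H, σ(τ(E)) = σ(D) = B, σ(τ(F)) = σ(B) = C, σ(τ(G)) = σ(G) = D, σ(τ(H)) = σ(F) = G.
Hence σ ∘ τ = [E F A H B C D G].

E F A H B C D G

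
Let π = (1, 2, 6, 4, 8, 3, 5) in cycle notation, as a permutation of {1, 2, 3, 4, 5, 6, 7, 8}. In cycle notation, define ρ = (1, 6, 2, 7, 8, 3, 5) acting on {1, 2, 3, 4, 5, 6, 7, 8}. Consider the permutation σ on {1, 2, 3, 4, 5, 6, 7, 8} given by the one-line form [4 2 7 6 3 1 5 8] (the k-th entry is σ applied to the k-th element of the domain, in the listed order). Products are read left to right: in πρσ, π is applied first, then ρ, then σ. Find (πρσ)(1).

5

Apply the permutations in order: π(1) = 2, then ρ(2) = 7, then σ(7) = 5. So (πρσ)(1) = 5.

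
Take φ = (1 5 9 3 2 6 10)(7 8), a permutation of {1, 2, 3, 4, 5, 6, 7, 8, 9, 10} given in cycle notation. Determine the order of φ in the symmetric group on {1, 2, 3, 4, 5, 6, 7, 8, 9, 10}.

14

The cycle type of φ is (7, 2, 1).
The order of φ is the least common multiple of its cycle lengths: lcm(7, 2) = 14.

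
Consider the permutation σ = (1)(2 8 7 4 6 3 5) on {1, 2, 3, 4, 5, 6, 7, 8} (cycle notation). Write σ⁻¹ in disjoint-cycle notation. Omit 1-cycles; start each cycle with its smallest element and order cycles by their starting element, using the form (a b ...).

(2 5 3 6 4 7 8)

If σ sends a → b within a cycle, σ⁻¹ sends b → a; equivalently, reverse each cycle.
Reversing each cycle of σ and rotating so the smallest element leads gives (2 5 3 6 4 7 8).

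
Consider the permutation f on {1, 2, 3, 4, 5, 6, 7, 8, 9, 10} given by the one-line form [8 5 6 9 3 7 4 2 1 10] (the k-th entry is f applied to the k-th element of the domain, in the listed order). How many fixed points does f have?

1

The fixed points (elements with f(x) = x) are {10}, so there is 1.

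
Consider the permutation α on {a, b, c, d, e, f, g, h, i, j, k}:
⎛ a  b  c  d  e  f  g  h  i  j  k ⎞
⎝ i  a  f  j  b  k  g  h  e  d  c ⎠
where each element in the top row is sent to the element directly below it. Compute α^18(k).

k

Tracing k → c → … returns to k after 3 steps, so k lies in a 3-cycle (c f k).
Since the cycle has length 3, α^18 acts on it the same as α^0 (18 mod 3 = 0).
So α^18(k) = k.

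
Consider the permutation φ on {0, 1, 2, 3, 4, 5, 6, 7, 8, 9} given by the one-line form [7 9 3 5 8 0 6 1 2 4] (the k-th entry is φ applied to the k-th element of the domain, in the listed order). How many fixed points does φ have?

The fixed points (elements with φ(x) = x) are {6}, so there is 1.

1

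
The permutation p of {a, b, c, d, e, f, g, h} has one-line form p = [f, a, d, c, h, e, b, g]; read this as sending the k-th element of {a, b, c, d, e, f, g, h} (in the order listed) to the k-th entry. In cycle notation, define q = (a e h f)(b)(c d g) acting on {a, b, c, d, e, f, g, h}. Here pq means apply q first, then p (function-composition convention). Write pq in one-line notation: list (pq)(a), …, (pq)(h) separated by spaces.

For each element, apply q then p: a → e → h; b → b → a; c → d → c; d → g → b; e → h → g; f → a → f; g → c → d; h → f → e.
Collecting the images, pq = [h a c b g f d e].

h a c b g f d e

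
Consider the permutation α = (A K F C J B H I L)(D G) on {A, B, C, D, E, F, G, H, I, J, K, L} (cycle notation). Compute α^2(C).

B

C lies in the 9-cycle (A K F C J B H I L).
Stepping 2 places around the cycle: C → J → B.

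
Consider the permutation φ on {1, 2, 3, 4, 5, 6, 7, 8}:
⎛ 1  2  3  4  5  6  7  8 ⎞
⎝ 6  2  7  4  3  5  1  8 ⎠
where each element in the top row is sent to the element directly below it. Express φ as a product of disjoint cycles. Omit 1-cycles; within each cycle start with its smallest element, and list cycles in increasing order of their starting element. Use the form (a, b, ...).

(1, 6, 5, 3, 7)

Iterating φ from 1 gives 1 → 6 → 5 → 3 → 7 → 1; that is the 5-cycle (1, 6, 5, 3, 7).
Repeating from the next unused element and collecting all non-trivial cycles gives (1, 6, 5, 3, 7).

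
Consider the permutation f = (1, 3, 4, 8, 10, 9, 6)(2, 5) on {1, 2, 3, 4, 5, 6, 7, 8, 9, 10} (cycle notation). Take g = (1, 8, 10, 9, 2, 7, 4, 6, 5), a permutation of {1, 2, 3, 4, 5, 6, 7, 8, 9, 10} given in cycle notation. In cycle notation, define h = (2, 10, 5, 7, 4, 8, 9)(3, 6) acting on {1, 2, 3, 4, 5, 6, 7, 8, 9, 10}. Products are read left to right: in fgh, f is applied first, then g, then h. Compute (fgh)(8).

2

Chase 8: f(8) = 10; g(10) = 9; h(9) = 2. Hence (fgh)(8) = 2.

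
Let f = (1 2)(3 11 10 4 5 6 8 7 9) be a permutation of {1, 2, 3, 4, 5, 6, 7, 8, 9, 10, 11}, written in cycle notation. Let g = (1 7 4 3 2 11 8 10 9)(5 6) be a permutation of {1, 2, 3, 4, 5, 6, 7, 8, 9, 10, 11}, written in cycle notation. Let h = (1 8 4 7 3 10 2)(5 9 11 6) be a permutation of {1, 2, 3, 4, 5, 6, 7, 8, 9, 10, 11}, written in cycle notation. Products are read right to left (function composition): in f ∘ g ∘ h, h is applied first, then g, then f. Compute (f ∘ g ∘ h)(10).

Apply the permutations in order: h(10) = 2, then g(2) = 11, then f(11) = 10. So (f ∘ g ∘ h)(10) = 10.

10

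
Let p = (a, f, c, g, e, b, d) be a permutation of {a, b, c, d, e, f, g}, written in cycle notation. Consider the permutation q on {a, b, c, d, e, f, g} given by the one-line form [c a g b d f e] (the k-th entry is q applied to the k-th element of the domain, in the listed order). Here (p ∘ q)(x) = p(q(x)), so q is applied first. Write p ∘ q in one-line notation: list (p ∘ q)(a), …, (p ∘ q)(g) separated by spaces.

(p ∘ q)(x) = p(q(x)). Computing each image: p(q(a)) = p(c) = g, p(q(b)) = p(a) = f, p(q(c)) = p(g) = e, p(q(d)) = p(b) = d, p(q(e)) = p(d) = a, p(q(f)) = p(f) = c, p(q(g)) = p(e) = b.
Hence p ∘ q = [g f e d a c b].

g f e d a c b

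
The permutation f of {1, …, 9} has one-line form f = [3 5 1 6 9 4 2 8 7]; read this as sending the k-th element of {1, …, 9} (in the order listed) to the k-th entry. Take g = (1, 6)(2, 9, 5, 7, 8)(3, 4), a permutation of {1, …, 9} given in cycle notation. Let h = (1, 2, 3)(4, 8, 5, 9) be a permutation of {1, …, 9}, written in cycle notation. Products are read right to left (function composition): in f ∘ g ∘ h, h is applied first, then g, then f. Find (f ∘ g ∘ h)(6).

3

Apply the permutations in order: h(6) = 6, then g(6) = 1, then f(1) = 3. So (f ∘ g ∘ h)(6) = 3.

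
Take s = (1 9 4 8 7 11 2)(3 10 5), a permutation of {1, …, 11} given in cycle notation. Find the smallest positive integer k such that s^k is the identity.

The disjoint cycles have lengths 7, 3, 1.
The order of s is the least common multiple of its cycle lengths: lcm(7, 3) = 21.

21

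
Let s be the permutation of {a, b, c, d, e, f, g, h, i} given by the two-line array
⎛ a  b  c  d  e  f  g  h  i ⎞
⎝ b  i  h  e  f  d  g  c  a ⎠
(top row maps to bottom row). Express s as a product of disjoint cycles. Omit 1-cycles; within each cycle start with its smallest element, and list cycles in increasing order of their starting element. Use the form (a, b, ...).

(a, b, i)(c, h)(d, e, f)

From a: a → b → i → a, closing the cycle (a, b, i).
Continuing from each remaining unvisited element yields (a, b, i)(c, h)(d, e, f).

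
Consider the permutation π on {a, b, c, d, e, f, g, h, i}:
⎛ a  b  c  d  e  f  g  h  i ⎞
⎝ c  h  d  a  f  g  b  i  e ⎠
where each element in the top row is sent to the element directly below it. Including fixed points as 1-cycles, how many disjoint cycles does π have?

2

The cycle decomposition is (a c d)(b h i e f g), which has 2 cycles (counting 1-cycles).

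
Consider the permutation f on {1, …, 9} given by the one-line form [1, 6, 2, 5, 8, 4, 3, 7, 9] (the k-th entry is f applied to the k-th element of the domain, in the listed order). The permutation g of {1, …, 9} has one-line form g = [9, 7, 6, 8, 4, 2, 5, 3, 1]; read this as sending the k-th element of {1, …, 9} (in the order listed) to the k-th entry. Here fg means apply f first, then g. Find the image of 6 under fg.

8

f(6) = 4, then g(4) = 8; composing gives (fg)(6) = 8.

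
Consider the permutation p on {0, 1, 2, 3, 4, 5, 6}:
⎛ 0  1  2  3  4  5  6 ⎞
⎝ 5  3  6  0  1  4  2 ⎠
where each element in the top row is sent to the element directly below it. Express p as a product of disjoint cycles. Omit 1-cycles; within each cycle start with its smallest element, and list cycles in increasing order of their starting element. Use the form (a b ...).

Iterating p from 0 gives 0 → 5 → 4 → 1 → 3 → 0; that is the 5-cycle (0 5 4 1 3).
Continuing from each remaining unvisited element yields (0 5 4 1 3)(2 6).

(0 5 4 1 3)(2 6)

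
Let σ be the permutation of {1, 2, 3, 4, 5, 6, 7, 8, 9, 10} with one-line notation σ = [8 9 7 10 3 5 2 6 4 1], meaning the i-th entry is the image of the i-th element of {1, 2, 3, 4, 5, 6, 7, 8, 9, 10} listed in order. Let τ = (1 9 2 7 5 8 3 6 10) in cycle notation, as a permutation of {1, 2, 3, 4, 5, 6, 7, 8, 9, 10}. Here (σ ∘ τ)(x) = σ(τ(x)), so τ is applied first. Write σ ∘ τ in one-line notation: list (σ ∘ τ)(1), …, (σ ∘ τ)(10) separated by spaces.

4 2 5 10 6 1 3 7 9 8

(σ ∘ τ)(x) = σ(τ(x)). Computing each image: σ(τ(1)) = σ(9) = 4, σ(τ(2)) = σ(7) = 2, σ(τ(3)) = σ(6) = 5, σ(τ(4)) = σ(4) = 10, σ(τ(5)) = σ(8) = 6, σ(τ(6)) = σ(10) = 1, σ(τ(7)) = σ(5) = 3, σ(τ(8)) = σ(3) = 7, σ(τ(9)) = σ(2) = 9, σ(τ(10)) = σ(1) = 8.
Hence σ ∘ τ = [4 2 5 10 6 1 3 7 9 8].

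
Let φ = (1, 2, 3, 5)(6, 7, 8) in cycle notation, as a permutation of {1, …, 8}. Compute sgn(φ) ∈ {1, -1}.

The cycle lengths are 4, 3, 1.
A cycle of length ℓ contributes ℓ−1 transpositions, so φ is a product of 3 + 2 = 5 transpositions — odd.

-1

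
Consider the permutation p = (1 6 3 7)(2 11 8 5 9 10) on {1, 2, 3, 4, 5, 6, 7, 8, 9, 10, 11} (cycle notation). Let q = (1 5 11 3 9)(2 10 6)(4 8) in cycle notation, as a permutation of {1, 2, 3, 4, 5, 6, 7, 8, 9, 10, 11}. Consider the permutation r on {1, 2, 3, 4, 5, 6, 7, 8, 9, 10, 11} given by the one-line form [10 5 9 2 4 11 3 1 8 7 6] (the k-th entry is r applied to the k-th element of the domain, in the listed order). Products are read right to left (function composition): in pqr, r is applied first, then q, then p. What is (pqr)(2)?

8

Chase 2: r(2) = 5; q(5) = 11; p(11) = 8. Hence (pqr)(2) = 8.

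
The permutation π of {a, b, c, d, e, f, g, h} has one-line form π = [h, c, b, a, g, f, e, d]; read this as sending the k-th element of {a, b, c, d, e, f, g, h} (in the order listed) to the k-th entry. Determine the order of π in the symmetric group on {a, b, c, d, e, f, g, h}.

The disjoint-cycle form of π has cycle lengths 3, 2, 2, 1.
The order is lcm(3, 2, 2) = 6.

6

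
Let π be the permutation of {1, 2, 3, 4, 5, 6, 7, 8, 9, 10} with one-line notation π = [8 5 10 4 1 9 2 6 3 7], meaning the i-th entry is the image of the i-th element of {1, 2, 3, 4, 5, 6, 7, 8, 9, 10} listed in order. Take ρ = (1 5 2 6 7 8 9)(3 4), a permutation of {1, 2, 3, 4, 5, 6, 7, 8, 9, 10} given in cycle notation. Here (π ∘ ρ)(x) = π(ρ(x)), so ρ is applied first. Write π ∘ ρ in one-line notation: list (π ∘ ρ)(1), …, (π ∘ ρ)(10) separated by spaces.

(π ∘ ρ)(x) = π(ρ(x)). Computing each image: π(ρ(1)) = π(5) = 1, π(ρ(2)) = π(6) = 9, π(ρ(3)) = π(4) = 4, π(ρ(4)) = π(3) = 10, π(ρ(5)) = π(2) = 5, π(ρ(6)) = π(7) = 2, π(ρ(7)) = π(8) = 6, π(ρ(8)) = π(9) = 3, π(ρ(9)) = π(1) = 8, π(ρ(10)) = π(10) = 7.
Hence π ∘ ρ = [1 9 4 10 5 2 6 3 8 7].

1 9 4 10 5 2 6 3 8 7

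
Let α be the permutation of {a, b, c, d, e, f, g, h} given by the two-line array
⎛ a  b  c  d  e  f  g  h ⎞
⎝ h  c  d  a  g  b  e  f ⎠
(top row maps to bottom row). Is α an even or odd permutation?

even

In disjoint-cycle form the cycle lengths are 6, 2.
A cycle is odd iff its length is even; α has 2 even-length cycles, so sgn(α) = (−1)^2 and α is even.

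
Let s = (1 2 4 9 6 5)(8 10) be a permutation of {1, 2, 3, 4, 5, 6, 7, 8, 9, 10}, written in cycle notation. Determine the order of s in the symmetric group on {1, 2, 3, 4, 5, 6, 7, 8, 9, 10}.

6

The cycle type of s is (6, 2, 1, 1).
The order is lcm(6, 2) = 6.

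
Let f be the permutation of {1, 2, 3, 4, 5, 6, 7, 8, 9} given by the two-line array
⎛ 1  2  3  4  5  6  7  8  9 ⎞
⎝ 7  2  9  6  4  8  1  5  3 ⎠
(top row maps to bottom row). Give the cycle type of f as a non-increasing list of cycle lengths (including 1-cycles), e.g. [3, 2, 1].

[4, 2, 2, 1]

The disjoint cycles are (1, 7)(2)(3, 9)(4, 6, 8, 5), with lengths 4, 2, 2, 1 in non-increasing order.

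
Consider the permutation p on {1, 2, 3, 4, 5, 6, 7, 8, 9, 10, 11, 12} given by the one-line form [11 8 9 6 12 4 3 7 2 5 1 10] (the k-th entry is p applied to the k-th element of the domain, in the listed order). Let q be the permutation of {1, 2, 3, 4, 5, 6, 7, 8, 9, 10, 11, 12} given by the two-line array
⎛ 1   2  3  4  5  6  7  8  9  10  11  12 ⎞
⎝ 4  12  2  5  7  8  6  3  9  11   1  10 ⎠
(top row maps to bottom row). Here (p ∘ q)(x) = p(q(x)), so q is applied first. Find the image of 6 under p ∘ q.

First apply q: q(6) = 8, then p(8) = 7. Thus (p ∘ q)(6) = 7.

7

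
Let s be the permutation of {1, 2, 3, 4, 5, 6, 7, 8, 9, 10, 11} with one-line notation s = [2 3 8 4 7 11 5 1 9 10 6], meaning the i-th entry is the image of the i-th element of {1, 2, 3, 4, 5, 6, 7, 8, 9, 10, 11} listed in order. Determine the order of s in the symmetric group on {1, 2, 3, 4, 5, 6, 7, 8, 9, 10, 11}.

4

The disjoint-cycle form of s has cycle lengths 4, 2, 2, 1, 1, 1.
The order of s is the least common multiple of its cycle lengths: lcm(4, 2, 2) = 4.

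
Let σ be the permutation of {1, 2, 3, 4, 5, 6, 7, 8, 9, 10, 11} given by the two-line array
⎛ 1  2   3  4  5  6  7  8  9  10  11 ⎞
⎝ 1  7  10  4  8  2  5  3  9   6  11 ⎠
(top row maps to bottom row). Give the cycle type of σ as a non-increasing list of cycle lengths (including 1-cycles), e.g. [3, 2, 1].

The disjoint cycles are (1)(2 7 5 8 3 10 6)(4)(9)(11), with lengths 7, 1, 1, 1, 1 in non-increasing order.

[7, 1, 1, 1, 1]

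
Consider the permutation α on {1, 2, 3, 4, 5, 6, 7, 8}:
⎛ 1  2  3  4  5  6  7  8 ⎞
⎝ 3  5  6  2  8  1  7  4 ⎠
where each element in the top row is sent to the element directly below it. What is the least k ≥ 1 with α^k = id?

12

Writing α as disjoint cycles, the cycle lengths are 4, 3, 1.
Since disjoint cycles commute, ord(α) = lcm(4, 3) = 12.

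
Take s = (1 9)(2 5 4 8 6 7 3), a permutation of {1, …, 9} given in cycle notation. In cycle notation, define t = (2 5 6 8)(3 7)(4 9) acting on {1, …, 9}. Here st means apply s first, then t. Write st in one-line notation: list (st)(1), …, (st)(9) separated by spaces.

(st)(x) = t(s(x)). Computing each image: t(s(1)) = t(9) = 4, t(s(2)) = t(5) = 6, t(s(3)) = t(2) = 5, t(s(4)) = t(8) = 2, t(s(5)) = t(4) = 9, t(s(6)) = t(7) = 3, t(s(7)) = t(3) = 7, t(s(8)) = t(6) = 8, t(s(9)) = t(1) = 1.
Hence st = [4 6 5 2 9 3 7 8 1].

4 6 5 2 9 3 7 8 1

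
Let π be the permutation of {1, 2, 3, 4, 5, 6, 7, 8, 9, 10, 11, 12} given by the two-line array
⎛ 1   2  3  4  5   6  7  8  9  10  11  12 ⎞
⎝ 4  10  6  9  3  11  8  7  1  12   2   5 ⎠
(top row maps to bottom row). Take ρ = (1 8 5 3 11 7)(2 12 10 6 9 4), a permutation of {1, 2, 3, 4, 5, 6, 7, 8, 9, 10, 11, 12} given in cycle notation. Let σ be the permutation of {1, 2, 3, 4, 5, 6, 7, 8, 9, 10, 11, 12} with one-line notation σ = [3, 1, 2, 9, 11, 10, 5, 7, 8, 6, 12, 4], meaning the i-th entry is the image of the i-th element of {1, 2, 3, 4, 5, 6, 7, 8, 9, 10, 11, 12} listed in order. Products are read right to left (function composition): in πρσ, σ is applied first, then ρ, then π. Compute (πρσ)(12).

Chase 12: σ(12) = 4; ρ(4) = 2; π(2) = 10. Hence (πρσ)(12) = 10.

10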